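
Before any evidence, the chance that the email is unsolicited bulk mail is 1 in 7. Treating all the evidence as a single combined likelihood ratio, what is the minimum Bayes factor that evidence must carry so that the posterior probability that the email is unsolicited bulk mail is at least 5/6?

Prior odds = (1/7)/(6/7) = 1/6.
Target odds = (5/6)/(1/6) = 5.
Required Bayes factor = 5 ÷ (1/6) = 30.

30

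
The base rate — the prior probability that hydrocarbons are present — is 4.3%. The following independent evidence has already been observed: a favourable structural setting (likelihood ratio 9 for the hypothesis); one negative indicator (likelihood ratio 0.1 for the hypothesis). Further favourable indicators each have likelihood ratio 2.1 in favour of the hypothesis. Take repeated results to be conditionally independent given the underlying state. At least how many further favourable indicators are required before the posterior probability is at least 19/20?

9

Prior odds = 0.043/0.957 = 43/957.
Combined Bayes factor of the evidence already in hand = 9 × 0.1 = 0.9.
Odds after that evidence = (43/957) × 0.9 = 129/3190.
Target odds = 0.95/0.05 = 19.
Need 2.1ⁿ ≥ 19 ÷ (129/3190) = 60610/129.
2.1⁸ ≈378.229 falls short of 60610/129 but 2.1⁹ ≈794.28 reaches it, so n = 9.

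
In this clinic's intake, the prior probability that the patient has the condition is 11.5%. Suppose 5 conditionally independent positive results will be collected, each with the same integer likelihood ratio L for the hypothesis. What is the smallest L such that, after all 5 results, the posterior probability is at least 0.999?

Prior odds = 0.115/0.885 = 23/177.
Target odds = 0.999/0.001 = 999.
Need L⁵ ≥ 999 ÷ (23/177) = 176823/23.
5⁵ = 3125 < 176823/23 ≤ 7776 = 6⁵, so L = 6.

6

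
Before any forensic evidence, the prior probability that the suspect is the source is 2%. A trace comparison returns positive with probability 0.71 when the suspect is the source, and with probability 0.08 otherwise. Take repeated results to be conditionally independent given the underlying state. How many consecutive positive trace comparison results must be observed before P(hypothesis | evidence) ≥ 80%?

Prior odds = 0.02/0.98 = 1/49.
Likelihood ratio of a positive result = 0.71/0.08 = 8.875.
Target odds: 0.8 ÷ 0.2 = 4.
Require 8.875ⁿ ≥ 4 ÷ (1/49) = 196.
8.875² = 78.765625 falls short of 196 but 8.875³ = 357911/512 reaches it, so n = 3.

3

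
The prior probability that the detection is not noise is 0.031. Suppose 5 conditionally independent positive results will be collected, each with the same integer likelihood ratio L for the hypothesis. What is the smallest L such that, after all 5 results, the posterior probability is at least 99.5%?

6

Prior odds = 0.031/0.969 = 31/969.
Target odds = 0.995/0.005 = 199.
Need L⁵ ≥ 199 ÷ (31/969) = 192831/31.
5⁵ = 3125 < 192831/31 ≤ 7776 = 6⁵, so L = 6.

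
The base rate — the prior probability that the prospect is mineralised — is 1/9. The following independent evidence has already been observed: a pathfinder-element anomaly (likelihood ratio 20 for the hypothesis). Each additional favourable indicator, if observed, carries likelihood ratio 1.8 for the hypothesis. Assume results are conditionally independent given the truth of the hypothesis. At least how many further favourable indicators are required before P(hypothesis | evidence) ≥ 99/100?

Prior odds = (1/9)/(8/9) = 0.125.
Bayes factor of the evidence already in hand = 20.
Odds after that evidence = 0.125 × 20 = 2.5.
Target odds = 0.99/0.01 = 99.
Need 1.8ⁿ ≥ 99 ÷ 2.5 = 39.6.
1.8⁶ = 531441/15625 falls short of 39.6 but 1.8⁷ = 4782969/78125 reaches it, so n = 7.

7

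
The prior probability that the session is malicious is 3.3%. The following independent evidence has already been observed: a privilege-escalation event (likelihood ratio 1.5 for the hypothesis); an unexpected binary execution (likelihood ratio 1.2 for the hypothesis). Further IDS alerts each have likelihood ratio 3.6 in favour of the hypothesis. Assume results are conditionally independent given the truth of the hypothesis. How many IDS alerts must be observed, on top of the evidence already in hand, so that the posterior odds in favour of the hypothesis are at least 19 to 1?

Prior odds = 0.033/0.967 = 33/967.
Combined Bayes factor of the evidence already in hand = 1.5 × 1.2 = 1.8.
Odds after that evidence = (33/967) × 1.8 = 297/4835.
Target odds = 19.
Need 3.6ⁿ ≥ 19 ÷ (297/4835) = 91865/297.
3.6⁴ = 167.9616 falls short of 91865/297 but 3.6⁵ = 604.66176 reaches it, so n = 5.

5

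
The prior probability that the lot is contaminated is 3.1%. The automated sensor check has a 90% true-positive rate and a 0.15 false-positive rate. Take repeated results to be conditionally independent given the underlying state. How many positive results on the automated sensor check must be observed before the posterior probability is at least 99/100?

5

Prior odds: 0.031 ÷ 0.969 = 31/969.
Likelihood ratio of a positive result = 0.9/0.15 = 6.
Target odds: 0.99 ÷ 0.01 = 99.
Need (31/969) × 6ⁿ ≥ 99, i.e. 6ⁿ ≥ 95931/31.
6⁴ = 1296 falls short of 95931/31 but 6⁵ = 7776 reaches it, so n = 5.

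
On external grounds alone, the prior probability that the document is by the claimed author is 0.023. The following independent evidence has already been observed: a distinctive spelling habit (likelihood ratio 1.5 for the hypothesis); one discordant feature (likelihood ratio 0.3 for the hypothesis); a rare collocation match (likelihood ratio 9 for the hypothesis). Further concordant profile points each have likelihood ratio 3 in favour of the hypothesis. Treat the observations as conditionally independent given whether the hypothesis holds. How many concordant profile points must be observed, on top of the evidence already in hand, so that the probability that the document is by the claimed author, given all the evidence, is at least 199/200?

Prior odds = 0.023/0.977 = 23/977.
Combined Bayes factor of the evidence already in hand = 1.5 × 0.3 × 9 = 4.05.
Odds after that evidence = (23/977) × 4.05 = 1863/19540.
Target odds = 0.995/0.005 = 199.
Need 3ⁿ ≥ 199 ÷ (1863/19540) = 3888460/1863.
3⁶ = 729 falls short of 3888460/1863 but 3⁷ = 2187 reaches it, so n = 7.

7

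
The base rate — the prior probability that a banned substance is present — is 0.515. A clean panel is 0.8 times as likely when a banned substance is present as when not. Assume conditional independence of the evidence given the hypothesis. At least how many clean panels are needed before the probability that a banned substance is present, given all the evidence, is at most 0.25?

6

Prior odds: 0.515 ÷ 0.485 = 103/97.
Likelihood ratio per clean panel = 0.8.
Target odds: 0.25 ÷ 0.75 = 1/3.
Require 0.8ⁿ ≤ 1/3 ÷ (103/97) = 97/309.
0.8⁵ = 0.32768 is still above 97/309 but 0.8⁶ = 4096/15625 is at or below it, so n = 6.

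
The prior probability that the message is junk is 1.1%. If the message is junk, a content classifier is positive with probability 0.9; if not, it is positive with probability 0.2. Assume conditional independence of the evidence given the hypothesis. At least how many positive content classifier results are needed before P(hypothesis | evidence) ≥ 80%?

Prior odds: 0.011 ÷ 0.989 = 11/989.
Likelihood ratio of a positive = 0.9/0.2 = 4.5.
Target posterior odds = 0.8/0.2 = 4.
Need (11/989) × 4.5ⁿ ≥ 4, i.e. 4.5ⁿ ≥ 3956/11.
4.5³ = 91.125 falls short of 3956/11 but 4.5⁴ = 410.0625 reaches it, so n = 4.

4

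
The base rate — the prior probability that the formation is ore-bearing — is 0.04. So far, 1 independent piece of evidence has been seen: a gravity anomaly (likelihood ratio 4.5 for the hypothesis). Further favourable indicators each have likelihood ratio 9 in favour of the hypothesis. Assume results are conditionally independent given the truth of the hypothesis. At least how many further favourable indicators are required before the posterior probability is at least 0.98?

Prior odds = 0.04/0.96 = 1/24.
Bayes factor of the evidence already in hand = 4.5.
Odds after that evidence = (1/24) × 4.5 = 0.1875.
Target odds = 0.98/0.02 = 49.
Need 9ⁿ ≥ 49 ÷ 0.1875 = 784/3.
9² = 81 falls short of 784/3 but 9³ = 729 reaches it, so n = 3.

3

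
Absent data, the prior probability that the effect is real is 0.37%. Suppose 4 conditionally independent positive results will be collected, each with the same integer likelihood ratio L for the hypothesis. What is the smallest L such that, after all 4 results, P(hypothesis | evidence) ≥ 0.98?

Prior odds = 0.0037/0.9963 = 37/9963.
Target odds = 0.98/0.02 = 49.
Need L⁴ ≥ 49 ÷ (37/9963) = 488187/37.
10⁴ = 10000 < 488187/37 ≤ 14641 = 11⁴, so L = 11.

11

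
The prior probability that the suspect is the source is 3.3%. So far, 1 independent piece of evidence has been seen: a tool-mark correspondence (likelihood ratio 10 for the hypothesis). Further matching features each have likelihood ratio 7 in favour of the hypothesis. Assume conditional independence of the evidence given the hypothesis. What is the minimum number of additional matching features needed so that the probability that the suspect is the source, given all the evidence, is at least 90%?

2

Prior odds = 0.033/0.967 = 33/967.
Bayes factor of the evidence already in hand = 10.
Odds after that evidence = (33/967) × 10 = 330/967.
Target odds = 0.9/0.1 = 9.
Need 7ⁿ ≥ 9 ÷ (330/967) = 2901/110.
7¹ = 7 falls short of 2901/110 but 7² = 49 reaches it, so n = 2.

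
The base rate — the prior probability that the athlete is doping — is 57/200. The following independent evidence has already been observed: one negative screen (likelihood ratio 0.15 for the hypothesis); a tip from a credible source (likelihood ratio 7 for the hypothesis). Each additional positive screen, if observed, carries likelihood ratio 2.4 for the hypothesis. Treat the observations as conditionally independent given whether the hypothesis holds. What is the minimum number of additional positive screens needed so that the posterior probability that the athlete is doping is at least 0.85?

3

Prior odds = 0.285/0.715 = 57/143.
Combined Bayes factor of the evidence already in hand = 0.15 × 7 = 1.05.
Odds after that evidence = (57/143) × 1.05 = 1197/2860.
Target odds = 0.85/0.15 = 17/3.
Need 2.4ⁿ ≥ 17/3 ÷ (1197/2860) = 48620/3591.
2.4² = 5.76 falls short of 48620/3591 but 2.4³ = 13.824 reaches it, so n = 3.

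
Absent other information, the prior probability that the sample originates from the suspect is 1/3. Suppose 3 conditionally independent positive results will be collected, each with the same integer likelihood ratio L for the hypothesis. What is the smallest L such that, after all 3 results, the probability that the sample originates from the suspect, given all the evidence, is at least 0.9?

Prior odds = (1/3)/(2/3) = 0.5.
Target odds = 0.9/0.1 = 9.
Need L³ ≥ 9 ÷ 0.5 = 18.
2³ = 8 < 18 ≤ 27 = 3³, so L = 3.

3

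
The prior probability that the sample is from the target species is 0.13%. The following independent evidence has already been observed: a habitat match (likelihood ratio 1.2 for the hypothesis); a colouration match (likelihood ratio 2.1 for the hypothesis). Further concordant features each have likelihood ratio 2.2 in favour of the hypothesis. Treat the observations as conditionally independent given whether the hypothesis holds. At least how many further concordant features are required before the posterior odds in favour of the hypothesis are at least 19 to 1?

Prior odds = 0.0013/0.9987 = 13/9987.
Combined Bayes factor of the evidence already in hand = 1.2 × 2.1 = 2.52.
Odds after that evidence = (13/9987) × 2.52 = 273/83225.
Target odds = 19.
Need 2.2ⁿ ≥ 19 ÷ (273/83225) = 1581275/273.
2.2¹⁰ ≈2655.99 falls short of 1581275/273 but 2.2¹¹ ≈5843.18 reaches it, so n = 11.

11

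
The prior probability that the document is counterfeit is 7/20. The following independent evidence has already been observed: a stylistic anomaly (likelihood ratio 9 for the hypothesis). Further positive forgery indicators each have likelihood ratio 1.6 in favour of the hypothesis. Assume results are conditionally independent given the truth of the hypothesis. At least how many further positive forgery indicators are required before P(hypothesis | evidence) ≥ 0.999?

12

Prior odds = 0.35/0.65 = 7/13.
Bayes factor of the evidence already in hand = 9.
Odds after that evidence = (7/13) × 9 = 63/13.
Target odds = 0.999/0.001 = 999.
Need 1.6ⁿ ≥ 999 ÷ (63/13) = 1443/7.
1.6¹¹ ≈175.922 falls short of 1443/7 but 1.6¹² ≈281.475 reaches it, so n = 12.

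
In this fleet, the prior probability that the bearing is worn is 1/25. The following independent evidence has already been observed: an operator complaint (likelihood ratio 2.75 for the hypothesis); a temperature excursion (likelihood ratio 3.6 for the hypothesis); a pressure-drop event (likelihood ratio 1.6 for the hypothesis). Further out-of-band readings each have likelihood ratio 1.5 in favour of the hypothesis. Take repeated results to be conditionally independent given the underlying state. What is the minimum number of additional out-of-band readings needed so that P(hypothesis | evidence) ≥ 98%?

11

Prior odds = 0.04/0.96 = 1/24.
Combined Bayes factor of the evidence already in hand = 2.75 × 3.6 × 1.6 = 15.84.
Odds after that evidence = (1/24) × 15.84 = 0.66.
Target odds = 0.98/0.02 = 49.
Need 1.5ⁿ ≥ 49 ÷ 0.66 = 2450/33.
1.5¹⁰ = 59049/1024 falls short of 2450/33 but 1.5¹¹ = 177147/2048 reaches it, so n = 11.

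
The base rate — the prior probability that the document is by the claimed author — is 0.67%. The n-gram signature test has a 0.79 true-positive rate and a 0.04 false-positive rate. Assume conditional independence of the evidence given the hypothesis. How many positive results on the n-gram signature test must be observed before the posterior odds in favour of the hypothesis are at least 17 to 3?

Prior odds = 0.0067/0.9933 = 67/9933.
Likelihood ratio of a positive result = 0.79/0.04 = 19.75.
Target odds = 17/3.
Need (67/9933) × 19.75ⁿ ≥ 17/3, i.e. 19.75ⁿ ≥ 56287/67.
19.75² = 390.0625 falls short of 56287/67 but 19.75³ = 7703.734375 reaches it, so n = 3.

3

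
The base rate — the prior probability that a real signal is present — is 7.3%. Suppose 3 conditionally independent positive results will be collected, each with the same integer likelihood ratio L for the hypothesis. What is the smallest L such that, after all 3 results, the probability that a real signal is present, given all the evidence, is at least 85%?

Prior odds = 0.073/0.927 = 73/927.
Target odds = 0.85/0.15 = 17/3.
Need L³ ≥ 17/3 ÷ (73/927) = 5253/73.
4³ = 64 < 5253/73 ≤ 125 = 5³, so L = 5.

5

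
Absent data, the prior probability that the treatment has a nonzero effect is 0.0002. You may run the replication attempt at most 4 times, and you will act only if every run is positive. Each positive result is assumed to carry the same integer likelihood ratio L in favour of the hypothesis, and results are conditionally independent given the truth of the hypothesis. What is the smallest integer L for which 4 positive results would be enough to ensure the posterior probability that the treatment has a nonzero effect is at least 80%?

12

Prior odds = 0.0002/0.9998 = 1/4999.
Target odds = 0.8/0.2 = 4.
Need L⁴ ≥ 4 ÷ (1/4999) = 19996.
11⁴ = 14641 < 19996 ≤ 20736 = 12⁴, so L = 12.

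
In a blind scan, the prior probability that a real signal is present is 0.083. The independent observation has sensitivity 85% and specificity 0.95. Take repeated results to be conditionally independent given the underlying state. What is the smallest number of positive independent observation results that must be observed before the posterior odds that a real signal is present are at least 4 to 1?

Prior odds = 0.083/0.917 = 83/917.
False-positive rate = 1 − 0.95 = 0.05; likelihood ratio of a positive = 0.85/0.05 = 17.
Target odds = 4.
Require 17ⁿ ≥ 4 ÷ (83/917) = 3668/83.
17¹ = 17 falls short of 3668/83 but 17² = 289 reaches it, so n = 2.

2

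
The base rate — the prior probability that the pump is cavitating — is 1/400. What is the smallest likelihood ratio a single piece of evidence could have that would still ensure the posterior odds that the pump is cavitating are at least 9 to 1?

3591

Prior odds = 0.0025/0.9975 = 1/399.
Target odds = 9.
Required Bayes factor = 9 ÷ (1/399) = 3591.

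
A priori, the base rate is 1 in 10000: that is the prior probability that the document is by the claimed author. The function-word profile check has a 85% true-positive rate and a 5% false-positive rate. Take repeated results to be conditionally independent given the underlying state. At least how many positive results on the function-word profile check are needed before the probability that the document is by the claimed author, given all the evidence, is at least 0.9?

Prior odds: 0.0001 ÷ 0.9999 = 1/9999.
Likelihood ratio of a positive result = 0.85/0.05 = 17.
Target odds: 0.9 ÷ 0.1 = 9.
Need (1/9999) × 17ⁿ ≥ 9, i.e. 17ⁿ ≥ 89991.
17⁴ = 83521 falls short of 89991 but 17⁵ = 1419857 reaches it, so n = 5.

5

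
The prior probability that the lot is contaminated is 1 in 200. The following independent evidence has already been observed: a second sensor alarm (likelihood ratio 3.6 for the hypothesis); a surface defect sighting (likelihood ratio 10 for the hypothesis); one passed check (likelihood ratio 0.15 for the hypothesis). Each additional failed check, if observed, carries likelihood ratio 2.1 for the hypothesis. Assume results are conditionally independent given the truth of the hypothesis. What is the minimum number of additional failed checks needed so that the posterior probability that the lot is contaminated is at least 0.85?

8

Prior odds = 0.005/0.995 = 1/199.
Combined Bayes factor of the evidence already in hand = 3.6 × 10 × 0.15 = 5.4.
Odds after that evidence = (1/199) × 5.4 = 27/995.
Target odds = 0.85/0.15 = 17/3.
Need 2.1ⁿ ≥ 17/3 ÷ (27/995) = 16915/81.
2.1⁷ ≈180.109 falls short of 16915/81 but 2.1⁸ ≈378.229 reaches it, so n = 8.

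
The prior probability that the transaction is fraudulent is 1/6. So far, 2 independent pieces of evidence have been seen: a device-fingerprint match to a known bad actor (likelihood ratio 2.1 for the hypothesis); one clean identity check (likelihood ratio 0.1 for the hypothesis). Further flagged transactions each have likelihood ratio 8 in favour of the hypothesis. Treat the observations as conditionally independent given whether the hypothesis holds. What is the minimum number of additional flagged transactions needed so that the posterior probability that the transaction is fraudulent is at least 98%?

4

Prior odds = (1/6)/(5/6) = 0.2.
Combined Bayes factor of the evidence already in hand = 2.1 × 0.1 = 0.21.
Odds after that evidence = 0.2 × 0.21 = 0.042.
Target odds = 0.98/0.02 = 49.
Need 8ⁿ ≥ 49 ÷ 0.042 = 3500/3.
8³ = 512 falls short of 3500/3 but 8⁴ = 4096 reaches it, so n = 4.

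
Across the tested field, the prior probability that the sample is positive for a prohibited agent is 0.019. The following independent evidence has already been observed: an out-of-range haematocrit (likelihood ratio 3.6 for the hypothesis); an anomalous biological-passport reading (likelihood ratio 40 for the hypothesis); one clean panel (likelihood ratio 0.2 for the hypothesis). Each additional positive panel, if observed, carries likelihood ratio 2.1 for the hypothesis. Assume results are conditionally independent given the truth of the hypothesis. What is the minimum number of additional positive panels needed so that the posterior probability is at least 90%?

4

Prior odds = 0.019/0.981 = 19/981.
Combined Bayes factor of the evidence already in hand = 3.6 × 40 × 0.2 = 28.8.
Odds after that evidence = (19/981) × 28.8 = 304/545.
Target odds = 0.9/0.1 = 9.
Need 2.1ⁿ ≥ 9 ÷ (304/545) = 4905/304.
2.1³ = 9.261 falls short of 4905/304 but 2.1⁴ = 19.4481 reaches it, so n = 4.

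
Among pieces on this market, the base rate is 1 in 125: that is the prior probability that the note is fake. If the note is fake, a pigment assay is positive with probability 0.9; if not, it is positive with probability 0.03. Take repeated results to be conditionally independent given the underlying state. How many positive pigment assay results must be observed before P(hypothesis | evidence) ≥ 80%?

2

Prior odds = 0.008/0.992 = 1/124.
Likelihood ratio of a positive = 0.9/0.03 = 30.
Target posterior odds = 0.8/0.2 = 4.
Need (1/124) × 30ⁿ ≥ 4, i.e. 30ⁿ ≥ 496.
30¹ = 30 falls short of 496 but 30² = 900 reaches it, so n = 2.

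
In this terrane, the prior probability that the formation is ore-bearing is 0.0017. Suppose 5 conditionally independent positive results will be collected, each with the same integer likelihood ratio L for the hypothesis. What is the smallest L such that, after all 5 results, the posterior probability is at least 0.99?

9

Prior odds = 0.0017/0.9983 = 17/9983.
Target odds = 0.99/0.01 = 99.
Need L⁵ ≥ 99 ÷ (17/9983) = 988317/17.
8⁵ = 32768 < 988317/17 ≤ 59049 = 9⁵, so L = 9.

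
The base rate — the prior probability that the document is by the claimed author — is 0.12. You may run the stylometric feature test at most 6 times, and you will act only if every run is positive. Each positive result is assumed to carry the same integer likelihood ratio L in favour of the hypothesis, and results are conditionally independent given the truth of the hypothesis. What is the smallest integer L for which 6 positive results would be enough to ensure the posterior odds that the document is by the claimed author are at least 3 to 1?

Prior odds = 0.12/0.88 = 3/22.
Target odds = 3.
Need L⁶ ≥ 3 ÷ (3/22) = 22.
1⁶ = 1 < 22 ≤ 64 = 2⁶, so L = 2.

2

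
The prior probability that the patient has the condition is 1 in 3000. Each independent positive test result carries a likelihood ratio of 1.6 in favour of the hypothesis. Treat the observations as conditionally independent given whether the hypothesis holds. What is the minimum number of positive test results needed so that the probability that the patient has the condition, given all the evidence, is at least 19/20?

24

Prior odds = (1/3000)/(2999/3000) = 1/2999.
Likelihood ratio per positive test result = 1.6.
Target odds: 0.95 ÷ 0.05 = 19.
Need (1/2999) × 1.6ⁿ ≥ 19, i.e. 1.6ⁿ ≥ 56981.
1.6²³ ≈49517.6 falls short of 56981 but 1.6²⁴ ≈79228.2 reaches it, so n = 24.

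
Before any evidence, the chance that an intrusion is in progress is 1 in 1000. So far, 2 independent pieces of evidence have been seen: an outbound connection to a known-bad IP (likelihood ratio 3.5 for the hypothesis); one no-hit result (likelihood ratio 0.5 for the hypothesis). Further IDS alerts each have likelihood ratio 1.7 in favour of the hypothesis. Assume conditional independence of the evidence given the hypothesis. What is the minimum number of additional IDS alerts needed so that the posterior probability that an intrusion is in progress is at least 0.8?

Prior odds = 0.001/0.999 = 1/999.
Combined Bayes factor of the evidence already in hand = 3.5 × 0.5 = 1.75.
Odds after that evidence = (1/999) × 1.75 = 7/3996.
Target odds = 0.8/0.2 = 4.
Need 1.7ⁿ ≥ 4 ÷ (7/3996) = 15984/7.
1.7¹⁴ ≈1683.78 falls short of 15984/7 but 1.7¹⁵ ≈2862.42 reaches it, so n = 15.

15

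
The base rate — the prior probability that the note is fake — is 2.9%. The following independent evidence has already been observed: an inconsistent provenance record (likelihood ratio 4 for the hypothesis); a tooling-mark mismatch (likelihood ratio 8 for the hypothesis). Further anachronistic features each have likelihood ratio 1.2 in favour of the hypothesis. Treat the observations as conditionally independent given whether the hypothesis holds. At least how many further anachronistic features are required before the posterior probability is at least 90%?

13

Prior odds = 0.029/0.971 = 29/971.
Combined Bayes factor of the evidence already in hand = 4 × 8 = 32.
Odds after that evidence = (29/971) × 32 = 928/971.
Target odds = 0.9/0.1 = 9.
Need 1.2ⁿ ≥ 9 ÷ (928/971) = 8739/928.
1.2¹² ≈8.9161 falls short of 8739/928 but 1.2¹³ ≈10.6993 reaches it, so n = 13.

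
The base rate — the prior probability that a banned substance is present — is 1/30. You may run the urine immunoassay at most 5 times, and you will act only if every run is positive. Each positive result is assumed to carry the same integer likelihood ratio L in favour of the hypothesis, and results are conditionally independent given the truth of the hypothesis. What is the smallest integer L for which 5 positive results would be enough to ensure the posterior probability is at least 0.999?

Prior odds = (1/30)/(29/30) = 1/29.
Target odds = 0.999/0.001 = 999.
Need L⁵ ≥ 999 ÷ (1/29) = 28971.
7⁵ = 16807 < 28971 ≤ 32768 = 8⁵, so L = 8.

8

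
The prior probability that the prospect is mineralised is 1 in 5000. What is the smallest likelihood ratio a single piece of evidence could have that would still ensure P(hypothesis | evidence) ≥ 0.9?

Prior odds = 0.0002/0.9998 = 1/4999.
Target odds = 0.9/0.1 = 9.
Required Bayes factor = 9 ÷ (1/4999) = 44991.

44991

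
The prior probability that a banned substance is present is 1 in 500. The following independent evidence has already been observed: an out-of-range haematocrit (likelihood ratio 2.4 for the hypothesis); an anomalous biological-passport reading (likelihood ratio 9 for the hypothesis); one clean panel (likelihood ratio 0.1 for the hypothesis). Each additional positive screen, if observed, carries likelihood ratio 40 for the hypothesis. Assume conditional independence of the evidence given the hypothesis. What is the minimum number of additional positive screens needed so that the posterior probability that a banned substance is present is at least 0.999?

4

Prior odds = 0.002/0.998 = 1/499.
Combined Bayes factor of the evidence already in hand = 2.4 × 9 × 0.1 = 2.16.
Odds after that evidence = (1/499) × 2.16 = 54/12475.
Target odds = 0.999/0.001 = 999.
Need 40ⁿ ≥ 999 ÷ (54/12475) = 230787.5.
40³ = 64000 falls short of 230787.5 but 40⁴ = 2560000 reaches it, so n = 4.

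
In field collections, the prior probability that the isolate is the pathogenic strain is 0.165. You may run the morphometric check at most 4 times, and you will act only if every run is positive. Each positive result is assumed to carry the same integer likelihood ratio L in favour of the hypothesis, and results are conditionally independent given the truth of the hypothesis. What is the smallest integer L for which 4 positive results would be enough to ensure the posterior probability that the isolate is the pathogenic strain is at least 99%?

5

Prior odds = 0.165/0.835 = 33/167.
Target odds = 0.99/0.01 = 99.
Need L⁴ ≥ 99 ÷ (33/167) = 501.
4⁴ = 256 < 501 ≤ 625 = 5⁴, so L = 5.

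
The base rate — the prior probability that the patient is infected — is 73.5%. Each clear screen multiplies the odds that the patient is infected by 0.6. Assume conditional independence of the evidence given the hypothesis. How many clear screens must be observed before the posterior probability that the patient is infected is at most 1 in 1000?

16

Prior odds: 0.735 ÷ 0.265 = 147/53.
Likelihood ratio per clear screen = 0.6.
Target odds: 0.001 ÷ 0.999 = 1/999.
Need (147/53) × 0.6ⁿ ≤ 1/999, i.e. 0.6ⁿ ≤ 53/146853.
0.6¹⁵ ≈0.000470185 is still above 53/146853 but 0.6¹⁶ ≈0.000282111 is at or below it, so n = 16.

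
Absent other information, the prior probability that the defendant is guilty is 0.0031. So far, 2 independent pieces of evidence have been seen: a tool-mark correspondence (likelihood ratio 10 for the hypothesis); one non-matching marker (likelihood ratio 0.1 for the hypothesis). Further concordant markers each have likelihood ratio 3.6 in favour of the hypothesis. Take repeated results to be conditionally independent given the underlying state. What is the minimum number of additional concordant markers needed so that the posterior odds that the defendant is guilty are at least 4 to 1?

Prior odds = 0.0031/0.9969 = 31/9969.
Combined Bayes factor of the evidence already in hand = 10 × 0.1 = 1.
Odds after that evidence = (31/9969) × 1 = 31/9969.
Target odds = 4.
Need 3.6ⁿ ≥ 4 ÷ (31/9969) = 39876/31.
3.6⁵ = 604.66176 falls short of 39876/31 but 3.6⁶ = 34012224/15625 reaches it, so n = 6.

6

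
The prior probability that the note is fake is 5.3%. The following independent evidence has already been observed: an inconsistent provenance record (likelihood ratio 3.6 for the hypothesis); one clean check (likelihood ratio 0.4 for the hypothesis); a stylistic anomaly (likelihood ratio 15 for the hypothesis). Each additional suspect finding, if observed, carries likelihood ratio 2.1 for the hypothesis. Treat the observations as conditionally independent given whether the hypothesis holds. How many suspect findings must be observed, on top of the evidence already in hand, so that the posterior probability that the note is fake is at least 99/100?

6

Prior odds = 0.053/0.947 = 53/947.
Combined Bayes factor of the evidence already in hand = 3.6 × 0.4 × 15 = 21.6.
Odds after that evidence = (53/947) × 21.6 = 5724/4735.
Target odds = 0.99/0.01 = 99.
Need 2.1ⁿ ≥ 99 ÷ (5724/4735) = 52085/636.
2.1⁵ = 4084101/100000 falls short of 52085/636 but 2.1⁶ = 85766121/1000000 reaches it, so n = 6.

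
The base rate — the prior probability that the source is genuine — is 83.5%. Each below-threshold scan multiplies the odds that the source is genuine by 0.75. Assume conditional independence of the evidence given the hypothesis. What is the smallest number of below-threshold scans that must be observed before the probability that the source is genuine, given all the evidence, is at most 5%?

Prior odds: 0.835 ÷ 0.165 = 167/33.
Likelihood ratio per below-threshold scan = 0.75.
Target posterior odds = 0.05/0.95 = 1/19.
Require 0.75ⁿ ≤ 1/19 ÷ (167/33) = 33/3173.
0.75¹⁵ ≈0.0133635 is still above 33/3173 but 0.75¹⁶ ≈0.0100226 is at or below it, so n = 16.

16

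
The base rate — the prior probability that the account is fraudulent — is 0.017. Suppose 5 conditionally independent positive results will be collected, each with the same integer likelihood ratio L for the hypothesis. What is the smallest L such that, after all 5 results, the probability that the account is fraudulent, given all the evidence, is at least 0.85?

4

Prior odds = 0.017/0.983 = 17/983.
Target odds = 0.85/0.15 = 17/3.
Need L⁵ ≥ 17/3 ÷ (17/983) = 983/3.
3⁵ = 243 < 983/3 ≤ 1024 = 4⁵, so L = 4.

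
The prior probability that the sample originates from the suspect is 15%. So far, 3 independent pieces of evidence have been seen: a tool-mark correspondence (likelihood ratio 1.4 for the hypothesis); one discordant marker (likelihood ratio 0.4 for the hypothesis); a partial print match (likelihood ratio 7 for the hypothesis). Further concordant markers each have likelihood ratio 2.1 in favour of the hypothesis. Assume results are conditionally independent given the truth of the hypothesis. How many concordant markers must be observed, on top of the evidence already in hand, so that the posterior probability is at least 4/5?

3

Prior odds = 0.15/0.85 = 3/17.
Combined Bayes factor of the evidence already in hand = 1.4 × 0.4 × 7 = 3.92.
Odds after that evidence = (3/17) × 3.92 = 294/425.
Target odds = 0.8/0.2 = 4.
Need 2.1ⁿ ≥ 4 ÷ (294/425) = 850/147.
2.1² = 4.41 falls short of 850/147 but 2.1³ = 9.261 reaches it, so n = 3.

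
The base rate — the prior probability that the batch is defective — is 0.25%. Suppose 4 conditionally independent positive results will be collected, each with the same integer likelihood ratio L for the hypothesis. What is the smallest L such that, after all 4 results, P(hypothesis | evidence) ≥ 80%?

Prior odds = 0.0025/0.9975 = 1/399.
Target odds = 0.8/0.2 = 4.
Need L⁴ ≥ 4 ÷ (1/399) = 1596.
6⁴ = 1296 < 1596 ≤ 2401 = 7⁴, so L = 7.

7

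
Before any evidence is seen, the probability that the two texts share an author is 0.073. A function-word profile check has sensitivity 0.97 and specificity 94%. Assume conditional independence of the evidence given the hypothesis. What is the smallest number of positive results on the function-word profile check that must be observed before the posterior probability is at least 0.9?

Prior odds: 0.073 ÷ 0.927 = 73/927.
False-positive rate = 1 − 0.94 = 0.06; likelihood ratio of a positive = 0.97/0.06 = 97/6.
Target odds: 0.9 ÷ 0.1 = 9.
Need (73/927) × (97/6)ⁿ ≥ 9, i.e. (97/6)ⁿ ≥ 8343/73.
(97/6)¹ = 97/6 falls short of 8343/73 but (97/6)² = 9409/36 reaches it, so n = 2.

2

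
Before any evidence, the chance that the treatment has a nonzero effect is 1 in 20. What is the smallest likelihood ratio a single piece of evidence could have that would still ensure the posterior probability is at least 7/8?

Prior odds = 0.05/0.95 = 1/19.
Target odds = 0.875/0.125 = 7.
Required Bayes factor = 7 ÷ (1/19) = 133.

133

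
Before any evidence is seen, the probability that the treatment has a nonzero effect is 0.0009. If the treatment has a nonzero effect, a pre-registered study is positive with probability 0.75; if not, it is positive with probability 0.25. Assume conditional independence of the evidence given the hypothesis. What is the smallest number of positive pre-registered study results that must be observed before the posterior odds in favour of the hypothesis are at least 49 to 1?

Prior odds = 0.0009/0.9991 = 9/9991.
Likelihood ratio of a positive = 0.75/0.25 = 3.
Target odds = 49.
Need (9/9991) × 3ⁿ ≥ 49, i.e. 3ⁿ ≥ 489559/9.
3⁹ = 19683 falls short of 489559/9 but 3¹⁰ = 59049 reaches it, so n = 10.

10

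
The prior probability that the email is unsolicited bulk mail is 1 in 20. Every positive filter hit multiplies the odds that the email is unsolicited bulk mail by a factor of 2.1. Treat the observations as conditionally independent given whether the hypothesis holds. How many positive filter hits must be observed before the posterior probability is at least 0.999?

14

Prior odds = 0.05/0.95 = 1/19.
Likelihood ratio per positive filter hit = 2.1.
Target posterior odds = 0.999/0.001 = 999.
Need (1/19) × 2.1ⁿ ≥ 999, i.e. 2.1ⁿ ≥ 18981.
2.1¹³ ≈15447.2 falls short of 18981 but 2.1¹⁴ ≈32439.2 reaches it, so n = 14.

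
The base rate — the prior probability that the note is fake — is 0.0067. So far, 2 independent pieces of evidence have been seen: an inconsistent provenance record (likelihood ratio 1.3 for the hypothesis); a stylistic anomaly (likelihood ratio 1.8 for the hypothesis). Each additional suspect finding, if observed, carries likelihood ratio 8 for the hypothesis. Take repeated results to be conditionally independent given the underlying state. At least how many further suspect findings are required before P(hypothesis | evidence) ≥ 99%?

Prior odds = 0.0067/0.9933 = 67/9933.
Combined Bayes factor of the evidence already in hand = 1.3 × 1.8 = 2.34.
Odds after that evidence = (67/9933) × 2.34 = 2613/165550.
Target odds = 0.99/0.01 = 99.
Need 8ⁿ ≥ 99 ÷ (2613/165550) = 5463150/871.
8⁴ = 4096 falls short of 5463150/871 but 8⁵ = 32768 reaches it, so n = 5.

5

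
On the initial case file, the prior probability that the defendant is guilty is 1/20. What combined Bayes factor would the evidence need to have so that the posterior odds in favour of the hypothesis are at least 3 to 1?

57

Prior odds = 0.05/0.95 = 1/19.
Target odds = 3.
Required Bayes factor = 3 ÷ (1/19) = 57.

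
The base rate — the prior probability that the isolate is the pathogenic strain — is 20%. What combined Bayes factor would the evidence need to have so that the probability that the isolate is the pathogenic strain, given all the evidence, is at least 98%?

Prior odds = 0.2/0.8 = 0.25.
Target odds = 0.98/0.02 = 49.
Required Bayes factor = 49 ÷ 0.25 = 196.

196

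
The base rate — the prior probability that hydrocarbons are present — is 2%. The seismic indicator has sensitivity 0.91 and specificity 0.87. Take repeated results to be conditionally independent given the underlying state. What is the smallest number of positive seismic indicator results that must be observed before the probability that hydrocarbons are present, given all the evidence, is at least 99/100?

Prior odds: 0.02 ÷ 0.98 = 1/49.
False-positive rate = 1 − 0.87 = 0.13; likelihood ratio of a positive = 0.91/0.13 = 7.
Target posterior odds = 0.99/0.01 = 99.
Require 7ⁿ ≥ 99 ÷ (1/49) = 4851.
7⁴ = 2401 falls short of 4851 but 7⁵ = 16807 reaches it, so n = 5.

5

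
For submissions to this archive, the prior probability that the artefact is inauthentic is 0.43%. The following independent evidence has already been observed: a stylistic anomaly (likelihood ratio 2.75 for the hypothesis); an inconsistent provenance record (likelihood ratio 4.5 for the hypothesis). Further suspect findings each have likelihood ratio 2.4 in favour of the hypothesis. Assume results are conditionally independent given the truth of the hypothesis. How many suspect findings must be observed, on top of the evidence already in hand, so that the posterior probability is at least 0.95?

7

Prior odds = 0.0043/0.9957 = 43/9957.
Combined Bayes factor of the evidence already in hand = 2.75 × 4.5 = 12.375.
Odds after that evidence = (43/9957) × 12.375 = 1419/26552.
Target odds = 0.95/0.05 = 19.
Need 2.4ⁿ ≥ 19 ÷ (1419/26552) = 504488/1419.
2.4⁶ = 2985984/15625 falls short of 504488/1419 but 2.4⁷ = 35831808/78125 reaches it, so n = 7.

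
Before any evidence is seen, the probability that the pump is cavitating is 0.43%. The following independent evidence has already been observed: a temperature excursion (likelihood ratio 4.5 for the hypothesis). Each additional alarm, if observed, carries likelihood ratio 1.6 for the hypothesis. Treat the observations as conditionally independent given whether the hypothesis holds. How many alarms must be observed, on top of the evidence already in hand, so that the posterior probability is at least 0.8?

Prior odds = 0.0043/0.9957 = 43/9957.
Bayes factor of the evidence already in hand = 4.5.
Odds after that evidence = (43/9957) × 4.5 = 129/6638.
Target odds = 0.8/0.2 = 4.
Need 1.6ⁿ ≥ 4 ÷ (129/6638) = 26552/129.
1.6¹¹ ≈175.922 falls short of 26552/129 but 1.6¹² ≈281.475 reaches it, so n = 12.

12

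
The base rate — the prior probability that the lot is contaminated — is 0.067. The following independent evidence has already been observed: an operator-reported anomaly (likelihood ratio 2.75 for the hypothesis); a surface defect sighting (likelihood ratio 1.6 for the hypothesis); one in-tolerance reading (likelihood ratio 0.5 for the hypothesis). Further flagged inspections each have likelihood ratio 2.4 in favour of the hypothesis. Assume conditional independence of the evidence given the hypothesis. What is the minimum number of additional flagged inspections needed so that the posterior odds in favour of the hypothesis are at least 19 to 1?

6

Prior odds = 0.067/0.933 = 67/933.
Combined Bayes factor of the evidence already in hand = 2.75 × 1.6 × 0.5 = 2.2.
Odds after that evidence = (67/933) × 2.2 = 737/4665.
Target odds = 19.
Need 2.4ⁿ ≥ 19 ÷ (737/4665) = 88635/737.
2.4⁵ = 79.62624 falls short of 88635/737 but 2.4⁶ = 2985984/15625 reaches it, so n = 6.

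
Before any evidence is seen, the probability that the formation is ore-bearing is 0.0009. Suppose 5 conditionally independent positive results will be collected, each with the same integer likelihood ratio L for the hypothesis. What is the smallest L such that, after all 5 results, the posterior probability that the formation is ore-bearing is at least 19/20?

8

Prior odds = 0.0009/0.9991 = 9/9991.
Target odds = 0.95/0.05 = 19.
Need L⁵ ≥ 19 ÷ (9/9991) = 189829/9.
7⁵ = 16807 < 189829/9 ≤ 32768 = 8⁵, so L = 8.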